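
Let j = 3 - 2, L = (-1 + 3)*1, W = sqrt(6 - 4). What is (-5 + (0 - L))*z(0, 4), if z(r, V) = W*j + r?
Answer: -7*sqrt(2) ≈ -9.8995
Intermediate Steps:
W = sqrt(2) ≈ 1.4142
L = 2 (L = 2*1 = 2)
j = 1
z(r, V) = r + sqrt(2) (z(r, V) = sqrt(2)*1 + r = sqrt(2) + r = r + sqrt(2))
(-5 + (0 - L))*z(0, 4) = (-5 + (0 - 1*2))*(0 + sqrt(2)) = (-5 + (0 - 2))*sqrt(2) = (-5 - 2)*sqrt(2) = -7*sqrt(2)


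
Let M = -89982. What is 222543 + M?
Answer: 132561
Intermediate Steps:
222543 + M = 222543 - 89982 = 132561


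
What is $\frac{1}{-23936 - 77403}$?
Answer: $- \frac{1}{101339} \approx -9.8679 \cdot 10^{-6}$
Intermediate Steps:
$\frac{1}{-23936 - 77403} = \frac{1}{-101339} = - \frac{1}{101339}$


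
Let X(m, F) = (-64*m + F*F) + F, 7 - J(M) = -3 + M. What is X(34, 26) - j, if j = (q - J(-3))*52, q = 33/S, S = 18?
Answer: -2680/3 ≈ -893.33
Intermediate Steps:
J(M) = 10 - M (J(M) = 7 - (-3 + M) = 7 + (3 - M) = 10 - M)
q = 11/6 (q = 33/18 = 33*(1/18) = 11/6 ≈ 1.8333)
j = -1742/3 (j = (11/6 - (10 - 1*(-3)))*52 = (11/6 - (10 + 3))*52 = (11/6 - 1*13)*52 = (11/6 - 13)*52 = -67/6*52 = -1742/3 ≈ -580.67)
X(m, F) = F + F² - 64*m (X(m, F) = (-64*m + F²) + F = (F² - 64*m) + F = F + F² - 64*m)
X(34, 26) - j = (26 + 26² - 64*34) - 1*(-1742/3) = (26 + 676 - 2176) + 1742/3 = -1474 + 1742/3 = -2680/3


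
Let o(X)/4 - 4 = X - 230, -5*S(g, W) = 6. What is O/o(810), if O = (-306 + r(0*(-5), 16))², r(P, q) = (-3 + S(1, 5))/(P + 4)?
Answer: 37711881/934400 ≈ 40.359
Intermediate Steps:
S(g, W) = -6/5 (S(g, W) = -⅕*6 = -6/5)
r(P, q) = -21/(5*(4 + P)) (r(P, q) = (-3 - 6/5)/(P + 4) = -21/(5*(4 + P)))
o(X) = -904 + 4*X (o(X) = 16 + 4*(X - 230) = 16 + 4*(-230 + X) = 16 + (-920 + 4*X) = -904 + 4*X)
O = 37711881/400 (O = (-306 - 21/(20 + 5*(0*(-5))))² = (-306 - 21/(20 + 5*0))² = (-306 - 21/(20 + 0))² = (-306 - 21/20)² = (-6141/20)² = 37711881/400 ≈ 94280.)
O/o(810) = 37711881/(400*(-904 + 4*810)) = 37711881/(400*(-904 + 3240)) = (37711881/400)/2336 = (37711881/400)*(1/2336) = 37711881/934400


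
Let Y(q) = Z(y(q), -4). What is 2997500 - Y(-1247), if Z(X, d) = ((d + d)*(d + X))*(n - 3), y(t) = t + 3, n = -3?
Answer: 3057404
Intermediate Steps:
y(t) = 3 + t
Z(X, d) = -12*d*(X + d) (Z(X, d) = ((d + d)*(d + X))*(-3 - 3) = ((2*d)*(X + d))*(-6) = (2*d*(X + d))*(-6) = -12*d*(X + d))
Y(q) = -48 + 48*q (Y(q) = -12*(-4)*((3 + q) - 4) = -12*(-4)*(-1 + q) = -48 + 48*q)
2997500 - Y(-1247) = 2997500 - (-48 + 48*(-1247)) = 2997500 - (-48 - 59856) = 2997500 - 1*(-59904) = 2997500 + 59904 = 3057404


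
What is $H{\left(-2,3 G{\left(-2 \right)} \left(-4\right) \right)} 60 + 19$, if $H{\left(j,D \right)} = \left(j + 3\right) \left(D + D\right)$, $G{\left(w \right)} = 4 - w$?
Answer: $-8621$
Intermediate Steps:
$H{\left(j,D \right)} = 2 D \left(3 + j\right)$ ($H{\left(j,D \right)} = \left(3 + j\right) 2 D = 2 D \left(3 + j\right)$)
$H{\left(-2,3 G{\left(-2 \right)} \left(-4\right) \right)} 60 + 19 = 2 \cdot 3 \left(4 - -2\right) \left(-4\right) \left(3 - 2\right) 60 + 19 = 2 \cdot 3 \left(4 + 2\right) \left(-4\right) 1 \cdot 60 + 19 = 2 \cdot 3 \cdot 6 \left(-4\right) 1 \cdot 60 + 19 = 2 \cdot 18 \left(-4\right) 1 \cdot 60 + 19 = 2 \left(-72\right) 1 \cdot 60 + 19 = \left(-144\right) 60 + 19 = -8640 + 19 = -8621$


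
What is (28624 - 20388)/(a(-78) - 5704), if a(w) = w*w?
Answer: 2059/95 ≈ 21.674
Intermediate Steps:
a(w) = w**2
(28624 - 20388)/(a(-78) - 5704) = (28624 - 20388)/((-78)**2 - 5704) = 8236/(6084 - 5704) = 8236/380 = 8236*(1/380) = 2059/95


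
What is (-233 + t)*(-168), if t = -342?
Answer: 96600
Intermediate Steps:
(-233 + t)*(-168) = (-233 - 342)*(-168) = -575*(-168) = 96600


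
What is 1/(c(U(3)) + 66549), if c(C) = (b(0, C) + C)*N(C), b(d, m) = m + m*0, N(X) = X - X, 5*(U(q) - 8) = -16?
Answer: 1/66549 ≈ 1.5027e-5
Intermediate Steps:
U(q) = 24/5 (U(q) = 8 + (1/5)*(-16) = 8 - 16/5 = 24/5)
N(X) = 0
b(d, m) = m (b(d, m) = m + 0 = m)
c(C) = 0 (c(C) = (C + C)*0 = (2*C)*0 = 0)
1/(c(U(3)) + 66549) = 1/(0 + 66549) = 1/66549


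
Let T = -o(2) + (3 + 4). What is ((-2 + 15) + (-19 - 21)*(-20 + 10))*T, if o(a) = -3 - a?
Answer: 4956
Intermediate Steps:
T = 12 (T = -(-3 - 1*2) + (3 + 4) = -(-3 - 2) + 7 = -1*(-5) + 7 = 5 + 7 = 12)
((-2 + 15) + (-19 - 21)*(-20 + 10))*T = ((-2 + 15) + (-19 - 21)*(-20 + 10))*12 = (13 - 40*(-10))*12 = (13 + 400)*12 = 413*12 = 4956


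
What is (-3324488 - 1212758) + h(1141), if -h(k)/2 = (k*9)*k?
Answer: -27971104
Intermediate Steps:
h(k) = -18*k² (h(k) = -2*k*9*k = -2*9*k*k = -18*k²)
(-3324488 - 1212758) + h(1141) = (-3324488 - 1212758) - 18*1141² = -4537246 - 18*1301881 = -4537246 - 23433858 = -27971104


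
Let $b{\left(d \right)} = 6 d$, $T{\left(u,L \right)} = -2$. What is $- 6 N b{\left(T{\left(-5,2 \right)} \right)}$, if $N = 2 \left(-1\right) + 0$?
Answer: $-144$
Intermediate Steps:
$N = -2$ ($N = -2 + 0 = -2$)
$- 6 N b{\left(T{\left(-5,2 \right)} \right)} = \left(-6\right) \left(-2\right) 6 \left(-2\right) = 12 \left(-12\right) = -144$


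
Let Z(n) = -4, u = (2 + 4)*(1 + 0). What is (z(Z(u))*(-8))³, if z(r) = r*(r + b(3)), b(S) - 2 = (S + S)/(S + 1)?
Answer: -4096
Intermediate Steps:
u = 6 (u = 6*1 = 6)
b(S) = 2 + 2*S/(1 + S) (b(S) = 2 + (S + S)/(S + 1) = 2 + (2*S)/(1 + S) = 2 + 2*S/(1 + S))
z(r) = r*(7/2 + r) (z(r) = r*(r + 2*(1 + 2*3)/(1 + 3)) = r*(r + 2*(1 + 6)/4) = r*(r + 2*(¼)*7) = r*(r + 7/2) = r*(7/2 + r))
(z(Z(u))*(-8))³ = (((½)*(-4)*(7 + 2*(-4)))*(-8))³ = (((½)*(-4)*(7 - 8))*(-8))³ = (((½)*(-4)*(-1))*(-8))³ = (2*(-8))³ = (-16)³ = -4096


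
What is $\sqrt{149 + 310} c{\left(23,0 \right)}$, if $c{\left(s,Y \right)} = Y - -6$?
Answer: $18 \sqrt{51} \approx 128.55$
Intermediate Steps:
$c{\left(s,Y \right)} = 6 + Y$ ($c{\left(s,Y \right)} = Y + 6 = 6 + Y$)
$\sqrt{149 + 310} c{\left(23,0 \right)} = \sqrt{149 + 310} \left(6 + 0\right) = \sqrt{459} \cdot 6 = 3 \sqrt{51} \cdot 6 = 18 \sqrt{51}$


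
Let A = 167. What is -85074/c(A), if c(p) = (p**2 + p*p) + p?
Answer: -85074/55945 ≈ -1.5207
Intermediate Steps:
c(p) = p + 2*p**2 (c(p) = (p**2 + p**2) + p = 2*p**2 + p = p + 2*p**2)
-85074/c(A) = -85074*1/(167*(1 + 2*167)) = -85074*1/(167*(1 + 334)) = -85074/(167*335) = -85074/55945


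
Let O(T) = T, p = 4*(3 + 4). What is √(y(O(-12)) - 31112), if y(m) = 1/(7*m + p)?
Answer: I*√24391822/28 ≈ 176.39*I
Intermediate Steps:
p = 28 (p = 4*7 = 28)
y(m) = 1/(28 + 7*m) (y(m) = 1/(7*m + 28) = 1/(28 + 7*m))
√(y(O(-12)) - 31112) = √(1/(7*(4 - 12)) - 31112) = √((⅐)/(-8) - 31112) = √((⅐)*(-⅛) - 31112) = √(-1/56 - 31112) = √(-1742273/56) = I*√24391822/28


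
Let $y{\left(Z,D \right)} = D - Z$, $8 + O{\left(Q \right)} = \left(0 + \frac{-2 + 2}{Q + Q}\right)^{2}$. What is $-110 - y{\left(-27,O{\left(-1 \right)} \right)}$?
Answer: $-129$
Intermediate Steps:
$O{\left(Q \right)} = -8$ ($O{\left(Q \right)} = -8 + \left(0 + \frac{-2 + 2}{Q + Q}\right)^{2} = -8 + \left(0 + \frac{0}{2 Q}\right)^{2} = -8 + \left(0 + 0 \frac{1}{2 Q}\right)^{2} = -8 + \left(0 + 0\right)^{2} = -8 + 0^{2} = -8 + 0 = -8$)
$-110 - y{\left(-27,O{\left(-1 \right)} \right)} = -110 - \left(-8 - -27\right) = -110 - \left(-8 + 27\right) = -110 - 19 = -129$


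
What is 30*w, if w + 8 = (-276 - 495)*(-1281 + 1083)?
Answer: 4579500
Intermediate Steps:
w = 152650 (w = -8 + (-276 - 495)*(-1281 + 1083) = -8 - 771*(-198) = -8 + 152658 = 152650)
30*w = 30*152650 = 4579500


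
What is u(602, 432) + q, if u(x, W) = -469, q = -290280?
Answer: -290749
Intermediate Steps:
u(602, 432) + q = -469 - 290280 = -290749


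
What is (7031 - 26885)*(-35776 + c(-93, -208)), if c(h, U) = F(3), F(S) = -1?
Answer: 710316558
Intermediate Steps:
c(h, U) = -1
(7031 - 26885)*(-35776 + c(-93, -208)) = (7031 - 26885)*(-35776 - 1) = -19854*(-35777) = 710316558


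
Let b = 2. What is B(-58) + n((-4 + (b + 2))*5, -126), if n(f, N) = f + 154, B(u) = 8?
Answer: 162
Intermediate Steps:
n(f, N) = 154 + f
B(-58) + n((-4 + (b + 2))*5, -126) = 8 + (154 + (-4 + (2 + 2))*5) = 8 + (154 + (-4 + 4)*5) = 8 + (154 + 0*5) = 8 + (154 + 0) = 8 + 154 = 162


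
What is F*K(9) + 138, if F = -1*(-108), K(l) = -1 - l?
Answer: -942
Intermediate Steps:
F = 108
F*K(9) + 138 = 108*(-1 - 1*9) + 138 = 108*(-1 - 9) + 138 = 108*(-10) + 138 = -1080 + 138 = -942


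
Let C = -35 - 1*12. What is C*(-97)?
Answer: 4559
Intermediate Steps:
C = -47 (C = -35 - 12 = -47)
C*(-97) = -47*(-97) = 4559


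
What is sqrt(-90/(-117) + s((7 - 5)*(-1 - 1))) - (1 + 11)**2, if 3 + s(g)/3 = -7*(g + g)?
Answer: -144 + sqrt(27001)/13 ≈ -131.36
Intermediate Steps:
s(g) = -9 - 42*g (s(g) = -9 + 3*(-7*(g + g)) = -9 + 3*(-14*g) = -9 - 42*g)
sqrt(-90/(-117) + s((7 - 5)*(-1 - 1))) - (1 + 11)**2 = sqrt(-90/(-117) + (-9 - 42*(7 - 5)*(-1 - 1))) - (1 + 11)**2 = sqrt(-90*(-1/117) + (-9 - 84*(-2))) - 1*12**2 = sqrt(10/13 + (-9 - 42*(-4))) - 1*144 = sqrt(10/13 + (-9 + 168)) - 144 = sqrt(10/13 + 159) - 144 = sqrt(2077/13) - 144 = sqrt(27001)/13 - 144 = -144 + sqrt(27001)/13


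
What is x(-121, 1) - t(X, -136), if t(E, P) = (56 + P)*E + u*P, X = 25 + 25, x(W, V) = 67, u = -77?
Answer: -6405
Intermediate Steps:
X = 50
t(E, P) = -77*P + E*(56 + P) (t(E, P) = (56 + P)*E - 77*P = E*(56 + P) - 77*P = -77*P + E*(56 + P))
x(-121, 1) - t(X, -136) = 67 - (-77*(-136) + 56*50 + 50*(-136)) = 67 - (10472 + 2800 - 6800) = 67 - 1*6472 = 67 - 6472 = -6405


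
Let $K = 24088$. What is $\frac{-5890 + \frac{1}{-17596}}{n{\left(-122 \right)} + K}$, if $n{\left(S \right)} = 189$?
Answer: $- \frac{103640441}{427178092} \approx -0.24262$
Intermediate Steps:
$\frac{-5890 + \frac{1}{-17596}}{n{\left(-122 \right)} + K} = \frac{-5890 + \frac{1}{-17596}}{189 + 24088} = \frac{-5890 - \frac{1}{17596}}{24277} = \left(- \frac{103640441}{17596}\right) \frac{1}{24277} = - \frac{103640441}{427178092}$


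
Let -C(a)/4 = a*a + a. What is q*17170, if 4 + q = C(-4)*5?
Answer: -4189480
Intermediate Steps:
C(a) = -4*a - 4*a**2 (C(a) = -4*(a*a + a) = -4*(a**2 + a) = -4*(a + a**2) = -4*a - 4*a**2)
q = -244 (q = -4 - 4*(-4)*(1 - 4)*5 = -4 - 4*(-4)*(-3)*5 = -4 - 48*5 = -4 - 240 = -244)
q*17170 = -244*17170 = -4189480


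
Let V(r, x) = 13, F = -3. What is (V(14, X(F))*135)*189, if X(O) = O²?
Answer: 331695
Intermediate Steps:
(V(14, X(F))*135)*189 = (13*135)*189 = 1755*189 = 331695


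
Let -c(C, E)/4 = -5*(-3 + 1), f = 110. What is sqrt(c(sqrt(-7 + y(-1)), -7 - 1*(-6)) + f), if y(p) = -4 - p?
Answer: sqrt(70) ≈ 8.3666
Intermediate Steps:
c(C, E) = -40 (c(C, E) = -(-20)*(-3 + 1) = -(-20)*(-2) = -4*10 = -40)
sqrt(c(sqrt(-7 + y(-1)), -7 - 1*(-6)) + f) = sqrt(-40 + 110) = sqrt(70)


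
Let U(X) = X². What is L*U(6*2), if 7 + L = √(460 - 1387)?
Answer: -1008 + 432*I*√103 ≈ -1008.0 + 4384.3*I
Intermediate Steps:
L = -7 + 3*I*√103 (L = -7 + √(460 - 1387) = -7 + √(-927) = -7 + 3*I*√103 ≈ -7.0 + 30.447*I)
L*U(6*2) = (-7 + 3*I*√103)*(6*2)² = (-7 + 3*I*√103)*12² = (-7 + 3*I*√103)*144 = -1008 + 432*I*√103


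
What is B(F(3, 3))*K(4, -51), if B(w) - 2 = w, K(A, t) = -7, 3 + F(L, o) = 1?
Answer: 0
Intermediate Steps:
F(L, o) = -2 (F(L, o) = -3 + 1 = -2)
B(w) = 2 + w
B(F(3, 3))*K(4, -51) = (2 - 2)*(-7) = 0*(-7) = 0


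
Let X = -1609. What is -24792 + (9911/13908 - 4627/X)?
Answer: -554714382709/22377972 ≈ -24788.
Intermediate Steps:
-24792 + (9911/13908 - 4627/X) = -24792 + (9911/13908 - 4627/(-1609)) = -24792 + (9911*(1/13908) - 4627*(-1/1609)) = -24792 + (9911/13908 + 4627/1609) = -24792 + 80299115/22377972 = -554714382709/22377972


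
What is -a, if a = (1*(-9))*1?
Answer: 9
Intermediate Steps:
a = -9 (a = -9*1 = -9)
-a = -1*(-9) = 9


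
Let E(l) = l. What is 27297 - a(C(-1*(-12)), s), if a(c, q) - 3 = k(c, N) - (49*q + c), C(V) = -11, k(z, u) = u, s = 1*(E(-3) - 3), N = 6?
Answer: 26983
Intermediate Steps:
s = -6 (s = 1*(-3 - 3) = 1*(-6) = -6)
a(c, q) = 9 - c - 49*q (a(c, q) = 3 + (6 - (49*q + c)) = 3 + (6 - (c + 49*q)) = 3 + (6 + (-c - 49*q)) = 3 + (6 - c - 49*q) = 9 - c - 49*q)
27297 - a(C(-1*(-12)), s) = 27297 - (9 - 1*(-11) - 49*(-6)) = 27297 - (9 + 11 + 294) = 27297 - 1*314 = 27297 - 314 = 26983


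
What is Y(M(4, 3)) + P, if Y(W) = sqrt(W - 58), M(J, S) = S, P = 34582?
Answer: 34582 + I*sqrt(55) ≈ 34582.0 + 7.4162*I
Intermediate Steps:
Y(W) = sqrt(-58 + W)
Y(M(4, 3)) + P = sqrt(-58 + 3) + 34582 = sqrt(-55) + 34582 = I*sqrt(55) + 34582 = 34582 + I*sqrt(55)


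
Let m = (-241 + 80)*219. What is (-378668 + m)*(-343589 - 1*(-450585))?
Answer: -44288533292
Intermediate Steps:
m = -35259 (m = -161*219 = -35259)
(-378668 + m)*(-343589 - 1*(-450585)) = (-378668 - 35259)*(-343589 - 1*(-450585)) = -413927*(-343589 + 450585) = -413927*106996 = -44288533292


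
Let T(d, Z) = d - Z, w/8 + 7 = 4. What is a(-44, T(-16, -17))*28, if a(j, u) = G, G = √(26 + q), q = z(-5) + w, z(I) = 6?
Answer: 56*√2 ≈ 79.196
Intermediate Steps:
w = -24 (w = -56 + 8*4 = -56 + 32 = -24)
q = -18 (q = 6 - 24 = -18)
G = 2*√2 (G = √(26 - 18) = √8 = 2*√2 ≈ 2.8284)
a(j, u) = 2*√2
a(-44, T(-16, -17))*28 = (2*√2)*28 = 56*√2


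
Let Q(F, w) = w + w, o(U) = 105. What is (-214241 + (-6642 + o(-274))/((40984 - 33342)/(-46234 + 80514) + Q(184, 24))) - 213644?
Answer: -353776539965/826541 ≈ -4.2802e+5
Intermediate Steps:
Q(F, w) = 2*w
(-214241 + (-6642 + o(-274))/((40984 - 33342)/(-46234 + 80514) + Q(184, 24))) - 213644 = (-214241 + (-6642 + 105)/((40984 - 33342)/(-46234 + 80514) + 2*24)) - 213644 = (-214241 - 6537/(7642/34280 + 48)) - 213644 = (-214241 - 6537/(7642*(1/34280) + 48)) - 213644 = (-214241 - 6537/(3821/17140 + 48)) - 213644 = (-214241 - 6537/826541/17140) - 213644 = (-214241 - 6537*17140/826541) - 213644 = (-214241 - 112044180/826541) - 213644 = -177191014561/826541 - 213644 = -353776539965/826541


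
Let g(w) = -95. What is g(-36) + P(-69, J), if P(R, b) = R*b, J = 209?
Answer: -14516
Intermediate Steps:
g(-36) + P(-69, J) = -95 - 69*209 = -95 - 14421 = -14516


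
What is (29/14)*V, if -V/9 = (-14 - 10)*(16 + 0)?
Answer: 50112/7 ≈ 7158.9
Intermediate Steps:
V = 3456 (V = -9*(-14 - 10)*(16 + 0) = -(-216)*16 = -9*(-384) = 3456)
(29/14)*V = (29/14)*3456 = 50112/7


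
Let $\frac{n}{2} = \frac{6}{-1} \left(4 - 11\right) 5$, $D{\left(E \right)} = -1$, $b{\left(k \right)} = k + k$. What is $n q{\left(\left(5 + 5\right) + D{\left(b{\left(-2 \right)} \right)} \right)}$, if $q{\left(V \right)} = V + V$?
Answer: $7560$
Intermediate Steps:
$b{\left(k \right)} = 2 k$
$q{\left(V \right)} = 2 V$
$n = 420$ ($n = 2 \frac{6}{-1} \left(4 - 11\right) 5 = 2 \cdot 6 \left(-1\right) \left(-7\right) 5 = 2 \left(-6\right) \left(-7\right) 5 = 2 \cdot 42 \cdot 5 = 2 \cdot 210 = 420$)
$n q{\left(\left(5 + 5\right) + D{\left(b{\left(-2 \right)} \right)} \right)} = 420 \cdot 2 \left(\left(5 + 5\right) - 1\right) = 420 \cdot 2 \left(10 - 1\right) = 420 \cdot 2 \cdot 9 = 420 \cdot 18 = 7560$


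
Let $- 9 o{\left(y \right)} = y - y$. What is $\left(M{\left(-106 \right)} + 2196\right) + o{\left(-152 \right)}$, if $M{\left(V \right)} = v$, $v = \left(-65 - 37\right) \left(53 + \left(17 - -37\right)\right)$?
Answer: $-8718$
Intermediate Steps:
$o{\left(y \right)} = 0$ ($o{\left(y \right)} = - \frac{y - y}{9} = \left(- \frac{1}{9}\right) 0 = 0$)
$v = -10914$ ($v = - 102 \left(53 + \left(17 + 37\right)\right) = - 102 \left(53 + 54\right) = \left(-102\right) 107 = -10914$)
$M{\left(V \right)} = -10914$
$\left(M{\left(-106 \right)} + 2196\right) + o{\left(-152 \right)} = \left(-10914 + 2196\right) + 0 = -8718 + 0 = -8718$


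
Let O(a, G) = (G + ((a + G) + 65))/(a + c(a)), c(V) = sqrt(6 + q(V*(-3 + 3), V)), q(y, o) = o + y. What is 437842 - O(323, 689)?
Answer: 22767498791/52000 + 883*sqrt(329)/52000 ≈ 4.3784e+5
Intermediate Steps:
c(V) = sqrt(6 + V) (c(V) = sqrt(6 + (V + V*(-3 + 3))) = sqrt(6 + (V + V*0)) = sqrt(6 + (V + 0)) = sqrt(6 + V))
O(a, G) = (65 + a + 2*G)/(a + sqrt(6 + a)) (O(a, G) = (G + ((a + G) + 65))/(a + sqrt(6 + a)) = (G + ((G + a) + 65))/(a + sqrt(6 + a)) = (G + (65 + G + a))/(a + sqrt(6 + a)) = (65 + a + 2*G)/(a + sqrt(6 + a)))
437842 - O(323, 689) = 437842 - (65 + 323 + 2*689)/(323 + sqrt(6 + 323)) = 437842 - (65 + 323 + 1378)/(323 + sqrt(329)) = 437842 - 1766/(323 + sqrt(329))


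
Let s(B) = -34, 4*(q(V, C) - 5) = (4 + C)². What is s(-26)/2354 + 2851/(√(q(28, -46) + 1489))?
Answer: -17/1177 + 2851*√215/645 ≈ 64.798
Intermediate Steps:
q(V, C) = 5 + (4 + C)²/4
s(-26)/2354 + 2851/(√(q(28, -46) + 1489)) = -34/2354 + 2851/(√((5 + (4 - 46)²/4) + 1489)) = -34*1/2354 + 2851/(√((5 + (¼)*(-42)²) + 1489)) = -17/1177 + 2851/(√((5 + (¼)*1764) + 1489)) = -17/1177 + 2851/(√((5 + 441) + 1489)) = -17/1177 + 2851/(√(446 + 1489)) = -17/1177 + 2851/(√1935) = -17/1177 + 2851/((3*√215)) = -17/1177 + 2851*(√215/645) = -17/1177 + 2851*√215/645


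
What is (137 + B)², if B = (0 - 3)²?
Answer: 21316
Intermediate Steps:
B = 9 (B = (-3)² = 9)
(137 + B)² = (137 + 9)² = 146² = 21316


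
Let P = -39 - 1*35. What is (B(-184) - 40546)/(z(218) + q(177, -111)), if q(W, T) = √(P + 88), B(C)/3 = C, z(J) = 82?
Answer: -1685018/3355 + 20549*√14/3355 ≈ -479.32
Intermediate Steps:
P = -74 (P = -39 - 35 = -74)
B(C) = 3*C
q(W, T) = √14 (q(W, T) = √(-74 + 88) = √14)
(B(-184) - 40546)/(z(218) + q(177, -111)) = (3*(-184) - 40546)/(82 + √14) = (-552 - 40546)/(82 + √14) = -41098/(82 + √14)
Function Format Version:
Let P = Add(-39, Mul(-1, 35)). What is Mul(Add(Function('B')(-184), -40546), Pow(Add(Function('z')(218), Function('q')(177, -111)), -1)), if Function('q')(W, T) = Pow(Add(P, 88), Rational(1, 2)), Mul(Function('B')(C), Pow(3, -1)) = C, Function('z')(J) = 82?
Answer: Add(Rational(-1685018, 3355), Mul(Rational(20549, 3355), Pow(14, Rational(1, 2)))) ≈ -479.32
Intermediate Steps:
P = -74 (P = Add(-39, -35) = -74)
Function('B')(C) = Mul(3, C)
Function('q')(W, T) = Pow(14, Rational(1, 2)) (Function('q')(W, T) = Pow(Add(-74, 88), Rational(1, 2)) = Pow(14, Rational(1, 2)))
Mul(Add(Function('B')(-184), -40546), Pow(Add(Function('z')(218), Function('q')(177, -111)), -1)) = Mul(Add(Mul(3, -184), -40546), Pow(Add(82, Pow(14, Rational(1, 2))), -1)) = Mul(Add(-552, -40546), Pow(Add(82, Pow(14, Rational(1, 2))), -1)) = Mul(-41098, Pow(Add(82, Pow(14, Rational(1, 2))), -1))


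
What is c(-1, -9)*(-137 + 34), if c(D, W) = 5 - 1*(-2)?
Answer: -721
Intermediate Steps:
c(D, W) = 7 (c(D, W) = 5 + 2 = 7)
c(-1, -9)*(-137 + 34) = 7*(-137 + 34) = 7*(-103) = -721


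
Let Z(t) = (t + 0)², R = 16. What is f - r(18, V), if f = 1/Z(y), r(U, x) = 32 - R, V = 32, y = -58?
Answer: -53823/3364 ≈ -16.000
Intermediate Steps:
r(U, x) = 16 (r(U, x) = 32 - 1*16 = 32 - 16 = 16)
Z(t) = t²
f = 1/3364 (f = 1/((-58)²) = 1/3364 ≈ 0.00029727)
f - r(18, V) = 1/3364 - 1*16 = 1/3364 - 16 = -53823/3364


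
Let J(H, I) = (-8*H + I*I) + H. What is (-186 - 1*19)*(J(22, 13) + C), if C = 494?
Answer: -104345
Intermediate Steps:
J(H, I) = I² - 7*H (J(H, I) = (-8*H + I²) + H = (I² - 8*H) + H = I² - 7*H)
(-186 - 1*19)*(J(22, 13) + C) = (-186 - 1*19)*((13² - 7*22) + 494) = (-186 - 19)*((169 - 154) + 494) = -205*(15 + 494) = -205*509 = -104345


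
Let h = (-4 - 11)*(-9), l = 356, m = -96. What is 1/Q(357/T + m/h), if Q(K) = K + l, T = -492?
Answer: 7380/2616677 ≈ 0.0028204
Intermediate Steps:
h = 135 (h = -15*(-9) = 135)
Q(K) = 356 + K (Q(K) = K + 356 = 356 + K)
1/Q(357/T + m/h) = 1/(356 + (357/(-492) - 96/135)) = 1/(356 + (357*(-1/492) - 96*1/135)) = 1/(356 + (-119/164 - 32/45)) = 1/(356 - 10603/7380) = 1/(2616677/7380) = 7380/2616677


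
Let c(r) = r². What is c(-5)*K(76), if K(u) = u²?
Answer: 144400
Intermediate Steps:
c(-5)*K(76) = (-5)²*76² = 25*5776 = 144400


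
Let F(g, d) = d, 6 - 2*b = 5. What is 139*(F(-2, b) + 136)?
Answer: 37947/2 ≈ 18974.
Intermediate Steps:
b = ½ (b = 3 - ½*5 = 3 - 5/2 = ½ ≈ 0.50000)
139*(F(-2, b) + 136) = 139*(½ + 136) = 139*(273/2) = 37947/2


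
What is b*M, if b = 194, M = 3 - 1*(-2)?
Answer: 970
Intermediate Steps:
M = 5 (M = 3 + 2 = 5)
b*M = 194*5 = 970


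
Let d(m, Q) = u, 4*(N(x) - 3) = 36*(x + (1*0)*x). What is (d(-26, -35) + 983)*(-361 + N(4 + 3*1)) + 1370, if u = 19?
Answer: -294220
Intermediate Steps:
N(x) = 3 + 9*x (N(x) = 3 + (36*(x + (1*0)*x))/4 = 3 + (36*(x + 0*x))/4 = 3 + (36*(x + 0))/4 = 3 + (36*x)/4 = 3 + 9*x)
d(m, Q) = 19
(d(-26, -35) + 983)*(-361 + N(4 + 3*1)) + 1370 = (19 + 983)*(-361 + (3 + 9*(4 + 3*1))) + 1370 = 1002*(-361 + (3 + 9*(4 + 3))) + 1370 = 1002*(-361 + (3 + 9*7)) + 1370 = 1002*(-361 + (3 + 63)) + 1370 = 1002*(-361 + 66) + 1370 = 1002*(-295) + 1370 = -295590 + 1370 = -294220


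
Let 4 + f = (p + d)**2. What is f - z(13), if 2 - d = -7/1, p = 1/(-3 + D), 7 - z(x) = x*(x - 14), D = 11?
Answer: 3793/64 ≈ 59.266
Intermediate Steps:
z(x) = 7 - x*(-14 + x) (z(x) = 7 - x*(x - 14) = 7 - x*(-14 + x))
p = 1/8 (p = 1/(-3 + 11) = 1/8 ≈ 0.12500)
d = 9 (d = 2 - (-7)/1 = 2 - (-7) = 2 - 1*(-7) = 2 + 7 = 9)
f = 5073/64 (f = -4 + (1/8 + 9)**2 = -4 + (73/8)**2 = -4 + 5329/64 = 5073/64 ≈ 79.266)
f - z(13) = 5073/64 - (7 - 1*13**2 + 14*13) = 5073/64 - (7 - 1*169 + 182) = 5073/64 - (7 - 169 + 182) = 5073/64 - 1*20 = 5073/64 - 20 = 3793/64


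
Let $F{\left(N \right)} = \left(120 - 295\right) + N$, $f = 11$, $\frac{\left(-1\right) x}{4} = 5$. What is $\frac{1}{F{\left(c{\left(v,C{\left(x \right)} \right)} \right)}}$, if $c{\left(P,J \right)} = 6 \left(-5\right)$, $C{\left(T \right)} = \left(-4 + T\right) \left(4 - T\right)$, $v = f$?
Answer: $- \frac{1}{205} \approx -0.0048781$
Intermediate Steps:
$x = -20$ ($x = \left(-4\right) 5 = -20$)
$v = 11$
$c{\left(P,J \right)} = -30$
$F{\left(N \right)} = -175 + N$
$\frac{1}{F{\left(c{\left(v,C{\left(x \right)} \right)} \right)}} = \frac{1}{-175 - 30} = \frac{1}{-205} = - \frac{1}{205}$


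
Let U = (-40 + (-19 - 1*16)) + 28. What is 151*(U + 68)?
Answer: 3171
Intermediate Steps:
U = -47 (U = (-40 + (-19 - 16)) + 28 = (-40 - 35) + 28 = -75 + 28 = -47)
151*(U + 68) = 151*(-47 + 68) = 151*21 = 3171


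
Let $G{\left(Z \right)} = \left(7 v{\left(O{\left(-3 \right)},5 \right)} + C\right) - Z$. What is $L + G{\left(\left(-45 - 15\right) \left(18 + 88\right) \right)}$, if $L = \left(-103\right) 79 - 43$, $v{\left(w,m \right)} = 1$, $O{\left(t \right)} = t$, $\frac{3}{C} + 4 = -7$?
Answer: $- \frac{19946}{11} \approx -1813.3$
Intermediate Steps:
$C = - \frac{3}{11}$ ($C = \frac{3}{-4 - 7} = \frac{3}{-11} = 3 \left(- \frac{1}{11}\right) = - \frac{3}{11} \approx -0.27273$)
$G{\left(Z \right)} = \frac{74}{11} - Z$ ($G{\left(Z \right)} = \left(7 \cdot 1 - \frac{3}{11}\right) - Z = \left(7 - \frac{3}{11}\right) - Z = \frac{74}{11} - Z$)
$L = -8180$ ($L = -8137 - 43 = -8180$)
$L + G{\left(\left(-45 - 15\right) \left(18 + 88\right) \right)} = -8180 - \left(- \frac{74}{11} + \left(-45 - 15\right) \left(18 + 88\right)\right) = -8180 - \left(- \frac{74}{11} - 6360\right) = -8180 + \left(\frac{74}{11} - -6360\right) = -8180 + \left(\frac{74}{11} + 6360\right) = -8180 + \frac{70034}{11} = - \frac{19946}{11}$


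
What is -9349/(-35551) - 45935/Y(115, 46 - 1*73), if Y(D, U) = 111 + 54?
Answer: -326298520/1173183 ≈ -278.13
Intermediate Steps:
Y(D, U) = 165
-9349/(-35551) - 45935/Y(115, 46 - 1*73) = -9349/(-35551) - 45935/165 = -9349*(-1/35551) - 45935*1/165 = 9349/35551 - 9187/33 = -326298520/1173183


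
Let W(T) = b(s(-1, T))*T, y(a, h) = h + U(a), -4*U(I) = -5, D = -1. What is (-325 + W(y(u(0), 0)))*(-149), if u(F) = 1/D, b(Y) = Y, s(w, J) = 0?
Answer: 48425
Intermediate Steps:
U(I) = 5/4 (U(I) = -1/4*(-5) = 5/4)
u(F) = -1 (u(F) = 1/(-1) = -1)
y(a, h) = 5/4 + h (y(a, h) = h + 5/4 = 5/4 + h)
W(T) = 0 (W(T) = 0*T = 0)
(-325 + W(y(u(0), 0)))*(-149) = (-325 + 0)*(-149) = -325*(-149) = 48425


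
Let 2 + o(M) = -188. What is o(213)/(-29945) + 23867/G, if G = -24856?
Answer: -141994935/148862584 ≈ -0.95387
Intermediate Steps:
o(M) = -190 (o(M) = -2 - 188 = -190)
o(213)/(-29945) + 23867/G = -190/(-29945) + 23867/(-24856) = -190*(-1/29945) + 23867*(-1/24856) = 38/5989 - 23867/24856 = -141994935/148862584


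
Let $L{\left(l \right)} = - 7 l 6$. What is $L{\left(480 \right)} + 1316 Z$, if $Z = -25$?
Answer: $-53060$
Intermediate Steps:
$L{\left(l \right)} = - 42 l$
$L{\left(480 \right)} + 1316 Z = \left(-42\right) 480 + 1316 \left(-25\right) = -20160 - 32900 = -53060$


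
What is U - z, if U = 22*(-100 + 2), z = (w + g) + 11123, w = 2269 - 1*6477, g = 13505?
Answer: -22576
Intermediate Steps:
w = -4208 (w = 2269 - 6477 = -4208)
z = 20420 (z = (-4208 + 13505) + 11123 = 9297 + 11123 = 20420)
U = -2156 (U = 22*(-98) = -2156)
U - z = -2156 - 1*20420 = -2156 - 20420 = -22576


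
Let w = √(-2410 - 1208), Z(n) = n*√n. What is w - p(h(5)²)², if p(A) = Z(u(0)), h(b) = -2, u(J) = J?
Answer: 3*I*√402 ≈ 60.15*I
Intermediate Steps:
Z(n) = n^(3/2)
p(A) = 0 (p(A) = 0^(3/2) = 0)
w = 3*I*√402 (w = √(-3618) = 3*I*√402 ≈ 60.15*I)
w - p(h(5)²)² = 3*I*√402 - 1*0² = 3*I*√402 - 1*0 = 3*I*√402 + 0 = 3*I*√402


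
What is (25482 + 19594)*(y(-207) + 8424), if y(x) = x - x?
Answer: 379720224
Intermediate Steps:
y(x) = 0
(25482 + 19594)*(y(-207) + 8424) = (25482 + 19594)*(0 + 8424) = 45076*8424 = 379720224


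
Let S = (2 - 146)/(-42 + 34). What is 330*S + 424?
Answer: 6364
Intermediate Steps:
S = 18 (S = -144/(-8) = -144*(-⅛) = 18)
330*S + 424 = 330*18 + 424 = 5940 + 424 = 6364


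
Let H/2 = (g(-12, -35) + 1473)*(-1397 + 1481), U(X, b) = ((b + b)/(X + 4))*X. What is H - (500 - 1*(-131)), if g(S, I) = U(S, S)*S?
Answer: 319409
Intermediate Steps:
U(X, b) = 2*X*b/(4 + X) (U(X, b) = ((2*b)/(4 + X))*X = (2*b/(4 + X))*X = 2*X*b/(4 + X))
g(S, I) = 2*S**3/(4 + S) (g(S, I) = (2*S*S/(4 + S))*S = (2*S**2/(4 + S))*S = 2*S**3/(4 + S))
H = 320040 (H = 2*((2*(-12)**3/(4 - 12) + 1473)*(-1397 + 1481)) = 2*((2*(-1728)/(-8) + 1473)*84) = 2*((2*(-1728)*(-1/8) + 1473)*84) = 2*((432 + 1473)*84) = 2*(1905*84) = 2*160020 = 320040)
H - (500 - 1*(-131)) = 320040 - (500 - 1*(-131)) = 320040 - (500 + 131) = 320040 - 1*631 = 320040 - 631 = 319409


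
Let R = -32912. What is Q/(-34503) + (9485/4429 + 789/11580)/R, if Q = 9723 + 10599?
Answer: -3811903996932147/6471170800297280 ≈ -0.58906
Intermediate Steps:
Q = 20322
Q/(-34503) + (9485/4429 + 789/11580)/R = 20322/(-34503) + (9485/4429 + 789/11580)/(-32912) = 20322*(-1/34503) + (9485*(1/4429) + 789*(1/11580))*(-1/32912) = -6774/11501 + (9485/4429 + 263/3860)*(-1/32912) = -6774/11501 + (37776927/17095940)*(-1/32912) = -6774/11501 - 37776927/562661577280 = -3811903996932147/6471170800297280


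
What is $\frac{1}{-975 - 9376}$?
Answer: $- \frac{1}{10351} \approx -9.6609 \cdot 10^{-5}$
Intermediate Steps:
$\frac{1}{-975 - 9376} = \frac{1}{-10351} = - \frac{1}{10351}$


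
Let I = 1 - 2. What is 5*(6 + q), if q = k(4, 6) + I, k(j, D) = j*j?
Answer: 105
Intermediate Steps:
I = -1
k(j, D) = j²
q = 15 (q = 4² - 1 = 16 - 1 = 15)
5*(6 + q) = 5*(6 + 15) = 5*21 = 105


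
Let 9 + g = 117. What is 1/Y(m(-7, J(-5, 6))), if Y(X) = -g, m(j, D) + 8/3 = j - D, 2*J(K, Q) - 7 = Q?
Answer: -1/108 ≈ -0.0092593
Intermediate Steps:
J(K, Q) = 7/2 + Q/2
m(j, D) = -8/3 + j - D (m(j, D) = -8/3 + (j - D) = -8/3 + j - D)
g = 108 (g = -9 + 117 = 108)
Y(X) = -108 (Y(X) = -1*108 = -108)
1/Y(m(-7, J(-5, 6))) = 1/(-108) = -1/108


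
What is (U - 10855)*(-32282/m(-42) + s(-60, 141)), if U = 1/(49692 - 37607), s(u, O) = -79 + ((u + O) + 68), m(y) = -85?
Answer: -5015375992368/1027225 ≈ -4.8824e+6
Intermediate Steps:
s(u, O) = -11 + O + u (s(u, O) = -79 + ((O + u) + 68) = -79 + (68 + O + u) = -11 + O + u)
U = 1/12085 ≈ 8.2747e-5
(U - 10855)*(-32282/m(-42) + s(-60, 141)) = (1/12085 - 10855)*(-32282/(-85) + (-11 + 141 - 60)) = -131182674*(-32282*(-1/85) + 70)/12085 = -131182674*(32282/85 + 70)/12085 = -131182674/12085*38232/85 = -5015375992368/1027225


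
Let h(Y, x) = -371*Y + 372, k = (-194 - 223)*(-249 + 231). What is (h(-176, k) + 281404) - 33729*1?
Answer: 313343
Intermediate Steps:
k = 7506 (k = -417*(-18) = 7506)
h(Y, x) = 372 - 371*Y
(h(-176, k) + 281404) - 33729*1 = ((372 - 371*(-176)) + 281404) - 33729*1 = ((372 + 65296) + 281404) - 33729 = (65668 + 281404) - 33729 = 347072 - 33729 = 313343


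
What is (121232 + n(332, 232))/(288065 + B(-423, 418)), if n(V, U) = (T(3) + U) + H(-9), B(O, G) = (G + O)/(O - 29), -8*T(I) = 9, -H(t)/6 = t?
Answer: 128481/304574 ≈ 0.42184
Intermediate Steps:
H(t) = -6*t
T(I) = -9/8 (T(I) = -⅛*9 = -9/8)
B(O, G) = (G + O)/(-29 + O)
n(V, U) = 423/8 + U (n(V, U) = (-9/8 + U) - 6*(-9) = (-9/8 + U) + 54 = 423/8 + U)
(121232 + n(332, 232))/(288065 + B(-423, 418)) = (121232 + (423/8 + 232))/(288065 + (418 - 423)/(-29 - 423)) = (121232 + 2279/8)/(288065 - 5/(-452)) = 972135/(8*(288065 - 1/452*(-5))) = 972135/(8*(288065 + 5/452)) = 972135/(8*(130205385/452)) = (972135/8)*(452/130205385) = 128481/304574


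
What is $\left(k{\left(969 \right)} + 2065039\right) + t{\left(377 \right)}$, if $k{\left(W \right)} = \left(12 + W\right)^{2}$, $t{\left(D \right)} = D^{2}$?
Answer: $3169529$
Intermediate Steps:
$\left(k{\left(969 \right)} + 2065039\right) + t{\left(377 \right)} = \left(\left(12 + 969\right)^{2} + 2065039\right) + 377^{2} = \left(981^{2} + 2065039\right) + 142129 = \left(962361 + 2065039\right) + 142129 = 3027400 + 142129 = 3169529$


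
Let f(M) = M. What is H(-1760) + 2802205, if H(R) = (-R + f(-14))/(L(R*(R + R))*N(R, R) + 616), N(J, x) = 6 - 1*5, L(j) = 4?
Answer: 868684423/310 ≈ 2.8022e+6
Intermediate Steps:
N(J, x) = 1 (N(J, x) = 6 - 5 = 1)
H(R) = -7/310 - R/620 (H(R) = (-R - 14)/(4*1 + 616) = (-14 - R)/(4 + 616) = (-14 - R)/620 = (-14 - R)*(1/620) = -7/310 - R/620)
H(-1760) + 2802205 = (-7/310 - 1/620*(-1760)) + 2802205 = (-7/310 + 88/31) + 2802205 = 873/310 + 2802205 = 868684423/310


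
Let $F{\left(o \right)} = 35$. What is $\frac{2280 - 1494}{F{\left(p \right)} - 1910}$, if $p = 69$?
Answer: $- \frac{262}{625} \approx -0.4192$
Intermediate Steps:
$\frac{2280 - 1494}{F{\left(p \right)} - 1910} = \frac{2280 - 1494}{35 - 1910} = \frac{786}{-1875} = 786 \left(- \frac{1}{1875}\right) = - \frac{262}{625}$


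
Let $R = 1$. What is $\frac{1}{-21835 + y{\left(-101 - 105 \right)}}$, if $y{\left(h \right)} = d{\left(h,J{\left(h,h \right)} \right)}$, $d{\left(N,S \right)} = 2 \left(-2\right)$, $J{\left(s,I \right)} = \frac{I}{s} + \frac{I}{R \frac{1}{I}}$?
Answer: $- \frac{1}{21839} \approx -4.579 \cdot 10^{-5}$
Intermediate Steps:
$J{\left(s,I \right)} = I^{2} + \frac{I}{s}$ ($J{\left(s,I \right)} = \frac{I}{s} + \frac{I}{1 \frac{1}{I}} = \frac{I}{s} + \frac{I}{\frac{1}{I}} = \frac{I}{s} + I I = \frac{I}{s} + I^{2} = I^{2} + \frac{I}{s}$)
$d{\left(N,S \right)} = -4$
$y{\left(h \right)} = -4$
$\frac{1}{-21835 + y{\left(-101 - 105 \right)}} = \frac{1}{-21835 - 4} = \frac{1}{-21839} = - \frac{1}{21839}$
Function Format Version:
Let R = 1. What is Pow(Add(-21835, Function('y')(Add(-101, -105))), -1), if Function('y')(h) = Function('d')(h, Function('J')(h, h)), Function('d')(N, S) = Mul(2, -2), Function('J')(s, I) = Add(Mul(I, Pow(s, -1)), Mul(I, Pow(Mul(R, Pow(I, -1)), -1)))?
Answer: Rational(-1, 21839) ≈ -4.5790e-5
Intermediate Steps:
Function('J')(s, I) = Add(Pow(I, 2), Mul(I, Pow(s, -1))) (Function('J')(s, I) = Add(Mul(I, Pow(s, -1)), Mul(I, Pow(Mul(1, Pow(I, -1)), -1))) = Add(Mul(I, Pow(s, -1)), Mul(I, Pow(Pow(I, -1), -1))) = Add(Mul(I, Pow(s, -1)), Mul(I, I)) = Add(Mul(I, Pow(s, -1)), Pow(I, 2)) = Add(Pow(I, 2), Mul(I, Pow(s, -1))))
Function('d')(N, S) = -4
Function('y')(h) = -4
Pow(Add(-21835, Function('y')(Add(-101, -105))), -1) = Pow(Add(-21835, -4), -1) = Pow(-21839, -1) = Rational(-1, 21839)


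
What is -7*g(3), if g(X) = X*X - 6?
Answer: -21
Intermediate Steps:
g(X) = -6 + X² (g(X) = X² - 6 = -6 + X²)
-7*g(3) = -7*(-6 + 3²) = -7*(-6 + 9) = -7*3 = -21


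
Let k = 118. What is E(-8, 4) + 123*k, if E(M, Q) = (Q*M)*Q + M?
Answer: 14378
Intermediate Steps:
E(M, Q) = M + M*Q² (E(M, Q) = (M*Q)*Q + M = M*Q² + M = M + M*Q²)
E(-8, 4) + 123*k = -8*(1 + 4²) + 123*118 = -8*(1 + 16) + 14514 = -8*17 + 14514 = -136 + 14514 = 14378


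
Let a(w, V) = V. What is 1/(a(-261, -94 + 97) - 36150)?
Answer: -1/36147 ≈ -2.7665e-5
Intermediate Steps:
1/(a(-261, -94 + 97) - 36150) = 1/((-94 + 97) - 36150) = 1/(3 - 36150) = 1/(-36147) = -1/36147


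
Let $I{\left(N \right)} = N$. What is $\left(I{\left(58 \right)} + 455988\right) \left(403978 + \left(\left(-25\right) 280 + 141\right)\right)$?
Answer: $181104531474$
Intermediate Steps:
$\left(I{\left(58 \right)} + 455988\right) \left(403978 + \left(\left(-25\right) 280 + 141\right)\right) = \left(58 + 455988\right) \left(403978 + \left(\left(-25\right) 280 + 141\right)\right) = 456046 \left(403978 + \left(-7000 + 141\right)\right) = 456046 \left(403978 - 6859\right) = 456046 \cdot 397119 = 181104531474$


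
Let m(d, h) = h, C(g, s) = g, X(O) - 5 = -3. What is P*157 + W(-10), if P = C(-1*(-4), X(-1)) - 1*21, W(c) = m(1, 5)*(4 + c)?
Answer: -2699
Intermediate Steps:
X(O) = 2 (X(O) = 5 - 3 = 2)
W(c) = 20 + 5*c (W(c) = 5*(4 + c) = 20 + 5*c)
P = -17 (P = -1*(-4) - 1*21 = 4 - 21 = -17)
P*157 + W(-10) = -17*157 + (20 + 5*(-10)) = -2669 + (20 - 50) = -2669 - 30 = -2699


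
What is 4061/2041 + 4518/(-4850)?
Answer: 5237306/4949425 ≈ 1.0582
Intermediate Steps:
4061/2041 + 4518/(-4850) = 4061*(1/2041) + 4518*(-1/4850) = 4061/2041 - 2259/2425 = 5237306/4949425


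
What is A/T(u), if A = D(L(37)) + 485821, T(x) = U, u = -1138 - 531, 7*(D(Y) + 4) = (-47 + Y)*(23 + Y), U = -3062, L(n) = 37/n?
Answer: -3399615/21434 ≈ -158.61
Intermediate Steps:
D(Y) = -4 + (-47 + Y)*(23 + Y)/7 (D(Y) = -4 + ((-47 + Y)*(23 + Y))/7 = -4 + (-47 + Y)*(23 + Y)/7)
u = -1669
T(x) = -3062
A = 3399615/7 (A = (-1109/7 - 888/(7*37) + (37/37)**2/7) + 485821 = (-1109/7 - 888/(7*37) + (37*(1/37))**2/7) + 485821 = (-1109/7 - 24/7*1 + (1/7)*1**2) + 485821 = (-1109/7 - 24/7 + (1/7)*1) + 485821 = (-1109/7 - 24/7 + 1/7) + 485821 = -1132/7 + 485821 = 3399615/7 ≈ 4.8566e+5)
A/T(u) = (3399615/7)/(-3062) = (3399615/7)*(-1/3062) = -3399615/21434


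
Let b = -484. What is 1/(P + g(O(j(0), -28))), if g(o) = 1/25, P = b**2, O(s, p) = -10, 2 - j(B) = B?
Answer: 25/5856401 ≈ 4.2688e-6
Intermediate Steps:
j(B) = 2 - B
P = 234256 (P = (-484)**2 = 234256)
g(o) = 1/25
1/(P + g(O(j(0), -28))) = 1/(234256 + 1/25) = 1/(5856401/25) = 25/5856401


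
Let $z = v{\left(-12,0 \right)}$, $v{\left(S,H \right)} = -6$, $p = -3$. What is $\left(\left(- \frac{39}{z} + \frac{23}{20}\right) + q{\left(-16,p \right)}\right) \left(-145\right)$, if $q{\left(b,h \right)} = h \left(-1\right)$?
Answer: $- \frac{6177}{4} \approx -1544.3$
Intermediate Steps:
$z = -6$
$q{\left(b,h \right)} = - h$
$\left(\left(- \frac{39}{z} + \frac{23}{20}\right) + q{\left(-16,p \right)}\right) \left(-145\right) = \left(\left(- \frac{39}{-6} + \frac{23}{20}\right) - -3\right) \left(-145\right) = \left(\left(\left(-39\right) \left(- \frac{1}{6}\right) + 23 \cdot \frac{1}{20}\right) + 3\right) \left(-145\right) = \left(\left(\frac{13}{2} + \frac{23}{20}\right) + 3\right) \left(-145\right) = \left(\frac{153}{20} + 3\right) \left(-145\right) = \frac{213}{20} \left(-145\right) = - \frac{6177}{4}$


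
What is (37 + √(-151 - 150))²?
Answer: (37 + I*√301)² ≈ 1068.0 + 1283.9*I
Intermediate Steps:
(37 + √(-151 - 150))² = (37 + √(-301))² = (37 + I*√301)²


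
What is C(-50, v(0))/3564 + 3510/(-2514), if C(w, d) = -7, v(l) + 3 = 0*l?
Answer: -2087873/1493316 ≈ -1.3981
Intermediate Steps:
v(l) = -3 (v(l) = -3 + 0*l = -3 + 0 = -3)
C(-50, v(0))/3564 + 3510/(-2514) = -7/3564 + 3510/(-2514) = -7*1/3564 + 3510*(-1/2514) = -7/3564 - 585/419 = -2087873/1493316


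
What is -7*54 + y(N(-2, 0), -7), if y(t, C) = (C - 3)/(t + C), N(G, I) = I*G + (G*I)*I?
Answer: -2636/7 ≈ -376.57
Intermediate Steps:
N(G, I) = G*I + G*I**2
y(t, C) = (-3 + C)/(C + t)
-7*54 + y(N(-2, 0), -7) = -7*54 + (-3 - 7)/(-7 - 2*0*(1 + 0)) = -378 - 10/(-7 - 2*0*1) = -378 - 10/(-7 + 0) = -378 - 10/(-7) = -378 - 1/7*(-10) = -378 + 10/7 = -2636/7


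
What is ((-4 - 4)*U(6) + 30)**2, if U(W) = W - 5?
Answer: 484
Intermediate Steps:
U(W) = -5 + W
((-4 - 4)*U(6) + 30)**2 = ((-4 - 4)*(-5 + 6) + 30)**2 = (-8*1 + 30)**2 = (-8 + 30)**2 = 22**2 = 484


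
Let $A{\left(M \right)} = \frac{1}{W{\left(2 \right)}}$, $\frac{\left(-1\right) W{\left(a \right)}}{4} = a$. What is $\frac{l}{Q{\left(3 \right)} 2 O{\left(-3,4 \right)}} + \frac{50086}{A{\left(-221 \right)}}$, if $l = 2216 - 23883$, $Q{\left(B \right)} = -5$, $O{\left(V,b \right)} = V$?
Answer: $- \frac{12042307}{30} \approx -4.0141 \cdot 10^{5}$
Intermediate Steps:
$W{\left(a \right)} = - 4 a$
$l = -21667$ ($l = 2216 - 23883 = -21667$)
$A{\left(M \right)} = - \frac{1}{8}$ ($A{\left(M \right)} = \frac{1}{\left(-4\right) 2} = \frac{1}{-8} = - \frac{1}{8}$)
$\frac{l}{Q{\left(3 \right)} 2 O{\left(-3,4 \right)}} + \frac{50086}{A{\left(-221 \right)}} = - \frac{21667}{\left(-5\right) 2 \left(-3\right)} + \frac{50086}{- \frac{1}{8}} = - \frac{21667}{\left(-10\right) \left(-3\right)} + 50086 \left(-8\right) = - \frac{21667}{30} - 400688 = - \frac{12042307}{30}$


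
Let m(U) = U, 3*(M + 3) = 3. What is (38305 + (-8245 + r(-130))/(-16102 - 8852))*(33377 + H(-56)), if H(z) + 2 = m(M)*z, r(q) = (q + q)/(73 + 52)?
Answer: 800231486158949/623850 ≈ 1.2827e+9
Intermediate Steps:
M = -2 (M = -3 + (⅓)*3 = -3 + 1 = -2)
r(q) = 2*q/125 (r(q) = (2*q)/125 = (2*q)*(1/125) = 2*q/125)
H(z) = -2 - 2*z
(38305 + (-8245 + r(-130))/(-16102 - 8852))*(33377 + H(-56)) = (38305 + (-8245 + (2/125)*(-130))/(-16102 - 8852))*(33377 + (-2 - 2*(-56))) = (38305 + (-8245 - 52/25)/(-24954))*(33377 + (-2 + 112)) = (38305 - 206177/25*(-1/24954))*(33377 + 110) = (38305 + 206177/623850)*33487 = (23896780427/623850)*33487 = 800231486158949/623850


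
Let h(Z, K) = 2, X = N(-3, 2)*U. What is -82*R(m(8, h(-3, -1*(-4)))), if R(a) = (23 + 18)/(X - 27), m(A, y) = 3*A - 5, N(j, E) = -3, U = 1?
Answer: 1681/15 ≈ 112.07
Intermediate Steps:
X = -3 (X = -3*1 = -3)
m(A, y) = -5 + 3*A
R(a) = -41/30 (R(a) = (23 + 18)/(-3 - 27) = 41/(-30) = 41*(-1/30) = -41/30)
-82*R(m(8, h(-3, -1*(-4)))) = -82*(-41/30) = 1681/15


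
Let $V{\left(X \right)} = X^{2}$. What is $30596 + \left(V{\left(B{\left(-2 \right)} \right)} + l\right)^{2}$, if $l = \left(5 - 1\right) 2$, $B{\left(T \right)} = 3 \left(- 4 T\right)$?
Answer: $371652$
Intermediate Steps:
$B{\left(T \right)} = - 12 T$
$l = 8$ ($l = 4 \cdot 2 = 8$)
$30596 + \left(V{\left(B{\left(-2 \right)} \right)} + l\right)^{2} = 30596 + \left(\left(\left(-12\right) \left(-2\right)\right)^{2} + 8\right)^{2} = 30596 + \left(24^{2} + 8\right)^{2} = 30596 + \left(576 + 8\right)^{2} = 30596 + 584^{2} = 30596 + 341056 = 371652$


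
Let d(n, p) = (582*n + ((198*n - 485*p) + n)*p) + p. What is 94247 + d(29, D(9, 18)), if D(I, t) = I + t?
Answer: -86596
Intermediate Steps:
d(n, p) = p + 582*n + p*(-485*p + 199*n) (d(n, p) = (582*n + ((-485*p + 198*n) + n)*p) + p = (582*n + (-485*p + 199*n)*p) + p = (582*n + p*(-485*p + 199*n)) + p = p + 582*n + p*(-485*p + 199*n))
94247 + d(29, D(9, 18)) = 94247 + ((9 + 18) - 485*(9 + 18)**2 + 582*29 + 199*29*(9 + 18)) = 94247 + (27 - 485*27**2 + 16878 + 199*29*27) = 94247 + (27 - 485*729 + 16878 + 155817) = 94247 + (27 - 353565 + 16878 + 155817) = 94247 - 180843 = -86596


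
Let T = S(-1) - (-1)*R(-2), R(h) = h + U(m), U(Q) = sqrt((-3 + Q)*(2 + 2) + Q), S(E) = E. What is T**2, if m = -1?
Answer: (3 - I*sqrt(17))**2 ≈ -8.0 - 24.739*I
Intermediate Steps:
U(Q) = sqrt(-12 + 5*Q) (U(Q) = sqrt((-3 + Q)*4 + Q) = sqrt((-12 + 4*Q) + Q) = sqrt(-12 + 5*Q))
R(h) = h + I*sqrt(17) (R(h) = h + sqrt(-12 + 5*(-1)) = h + sqrt(-12 - 5) = h + sqrt(-17) = h + I*sqrt(17))
T = -3 + I*sqrt(17) (T = -1 - (-1)*(-2 + I*sqrt(17)) = -1 - (2 - I*sqrt(17)) = -1 + (-2 + I*sqrt(17)) = -3 + I*sqrt(17) ≈ -3.0 + 4.1231*I)
T**2 = (-3 + I*sqrt(17))**2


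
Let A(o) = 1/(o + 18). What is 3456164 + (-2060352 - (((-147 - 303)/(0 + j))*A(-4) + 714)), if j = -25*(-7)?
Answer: 68359811/49 ≈ 1.3951e+6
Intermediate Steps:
A(o) = 1/(18 + o)
j = 175
3456164 + (-2060352 - (((-147 - 303)/(0 + j))*A(-4) + 714)) = 3456164 + (-2060352 - (((-147 - 303)/(0 + 175))/(18 - 4) + 714)) = 3456164 + (-2060352 - (-450/175/14 + 714)) = 3456164 + (-2060352 - (-450*1/175*(1/14) + 714)) = 3456164 + (-2060352 - (-18/7*1/14 + 714)) = 3456164 + (-2060352 - (-9/49 + 714)) = 3456164 + (-2060352 - 1*34977/49) = 3456164 + (-2060352 - 34977/49) = 3456164 - 100992225/49 = 68359811/49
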